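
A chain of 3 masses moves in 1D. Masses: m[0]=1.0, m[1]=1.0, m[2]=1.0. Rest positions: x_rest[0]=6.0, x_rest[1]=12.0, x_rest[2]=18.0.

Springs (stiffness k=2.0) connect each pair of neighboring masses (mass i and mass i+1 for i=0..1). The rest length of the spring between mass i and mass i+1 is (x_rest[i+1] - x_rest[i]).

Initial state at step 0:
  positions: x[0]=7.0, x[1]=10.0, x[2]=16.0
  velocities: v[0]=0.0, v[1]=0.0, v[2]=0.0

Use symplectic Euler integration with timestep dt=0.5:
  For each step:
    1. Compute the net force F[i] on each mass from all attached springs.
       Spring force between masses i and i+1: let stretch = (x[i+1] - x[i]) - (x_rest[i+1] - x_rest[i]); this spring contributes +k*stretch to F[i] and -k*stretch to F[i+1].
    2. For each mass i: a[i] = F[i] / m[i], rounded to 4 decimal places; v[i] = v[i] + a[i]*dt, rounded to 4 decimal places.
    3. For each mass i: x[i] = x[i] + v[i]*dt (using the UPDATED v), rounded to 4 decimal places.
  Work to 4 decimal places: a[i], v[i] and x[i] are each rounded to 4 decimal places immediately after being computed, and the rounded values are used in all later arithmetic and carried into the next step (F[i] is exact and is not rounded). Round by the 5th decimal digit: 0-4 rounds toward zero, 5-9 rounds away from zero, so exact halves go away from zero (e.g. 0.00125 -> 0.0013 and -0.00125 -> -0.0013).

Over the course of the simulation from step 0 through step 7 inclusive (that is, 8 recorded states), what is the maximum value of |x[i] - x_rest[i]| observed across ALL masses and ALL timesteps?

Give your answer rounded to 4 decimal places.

Answer: 2.6093

Derivation:
Step 0: x=[7.0000 10.0000 16.0000] v=[0.0000 0.0000 0.0000]
Step 1: x=[5.5000 11.5000 16.0000] v=[-3.0000 3.0000 0.0000]
Step 2: x=[4.0000 12.2500 16.7500] v=[-3.0000 1.5000 1.5000]
Step 3: x=[3.6250 11.1250 18.2500] v=[-0.7500 -2.2500 3.0000]
Step 4: x=[4.0000 9.8125 19.1875] v=[0.7500 -2.6250 1.8750]
Step 5: x=[4.2813 10.2813 18.4375] v=[0.5625 0.9375 -1.5000]
Step 6: x=[4.5626 11.8282 16.6094] v=[0.5625 3.0937 -3.6562]
Step 7: x=[5.4767 12.1329 15.3907] v=[1.8281 0.6093 -2.4374]
Max displacement = 2.6093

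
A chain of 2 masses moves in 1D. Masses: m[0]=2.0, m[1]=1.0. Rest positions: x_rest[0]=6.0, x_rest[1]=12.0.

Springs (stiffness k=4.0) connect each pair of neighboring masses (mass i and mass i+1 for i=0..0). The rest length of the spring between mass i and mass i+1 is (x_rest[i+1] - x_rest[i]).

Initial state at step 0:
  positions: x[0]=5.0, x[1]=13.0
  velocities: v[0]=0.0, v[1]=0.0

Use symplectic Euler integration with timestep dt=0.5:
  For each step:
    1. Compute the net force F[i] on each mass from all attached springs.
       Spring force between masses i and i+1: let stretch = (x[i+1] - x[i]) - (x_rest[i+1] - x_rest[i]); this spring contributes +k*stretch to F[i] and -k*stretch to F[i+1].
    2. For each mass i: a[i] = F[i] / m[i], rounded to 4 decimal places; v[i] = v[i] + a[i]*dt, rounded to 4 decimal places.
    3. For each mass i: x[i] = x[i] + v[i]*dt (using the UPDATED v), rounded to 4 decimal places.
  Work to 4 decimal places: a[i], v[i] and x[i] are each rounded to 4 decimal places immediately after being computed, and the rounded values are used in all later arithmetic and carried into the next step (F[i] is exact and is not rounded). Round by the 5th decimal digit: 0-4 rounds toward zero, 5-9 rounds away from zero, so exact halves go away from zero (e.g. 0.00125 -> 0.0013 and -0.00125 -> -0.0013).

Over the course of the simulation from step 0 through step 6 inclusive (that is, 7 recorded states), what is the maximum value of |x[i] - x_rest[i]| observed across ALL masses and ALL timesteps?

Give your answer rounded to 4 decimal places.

Answer: 2.0000

Derivation:
Step 0: x=[5.0000 13.0000] v=[0.0000 0.0000]
Step 1: x=[6.0000 11.0000] v=[2.0000 -4.0000]
Step 2: x=[6.5000 10.0000] v=[1.0000 -2.0000]
Step 3: x=[5.7500 11.5000] v=[-1.5000 3.0000]
Step 4: x=[4.8750 13.2500] v=[-1.7500 3.5000]
Step 5: x=[5.1875 12.6250] v=[0.6250 -1.2500]
Step 6: x=[6.2188 10.5625] v=[2.0625 -4.1250]
Max displacement = 2.0000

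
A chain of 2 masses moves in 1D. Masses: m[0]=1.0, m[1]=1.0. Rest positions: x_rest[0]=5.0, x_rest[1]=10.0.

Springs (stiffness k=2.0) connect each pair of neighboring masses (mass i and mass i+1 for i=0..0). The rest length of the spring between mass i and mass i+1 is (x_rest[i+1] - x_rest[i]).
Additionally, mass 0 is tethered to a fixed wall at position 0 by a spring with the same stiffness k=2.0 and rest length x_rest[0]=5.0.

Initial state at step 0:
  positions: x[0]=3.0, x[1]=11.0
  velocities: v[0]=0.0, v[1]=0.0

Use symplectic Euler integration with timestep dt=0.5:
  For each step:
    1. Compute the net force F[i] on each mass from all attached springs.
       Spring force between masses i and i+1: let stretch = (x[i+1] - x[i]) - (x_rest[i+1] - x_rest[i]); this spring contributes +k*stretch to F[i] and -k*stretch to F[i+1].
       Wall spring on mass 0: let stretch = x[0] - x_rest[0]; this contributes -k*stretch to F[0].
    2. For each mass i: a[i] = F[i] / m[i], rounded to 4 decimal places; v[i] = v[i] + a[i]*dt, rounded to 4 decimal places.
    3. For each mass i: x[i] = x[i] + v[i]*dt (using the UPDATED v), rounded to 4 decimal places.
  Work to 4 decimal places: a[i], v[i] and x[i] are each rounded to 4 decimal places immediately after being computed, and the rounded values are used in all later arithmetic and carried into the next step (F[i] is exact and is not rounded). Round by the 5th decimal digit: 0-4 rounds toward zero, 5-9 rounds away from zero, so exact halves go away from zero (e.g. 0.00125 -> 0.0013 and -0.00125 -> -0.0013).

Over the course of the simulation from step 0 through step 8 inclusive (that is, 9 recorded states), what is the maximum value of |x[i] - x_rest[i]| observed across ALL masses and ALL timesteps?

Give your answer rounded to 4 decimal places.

Step 0: x=[3.0000 11.0000] v=[0.0000 0.0000]
Step 1: x=[5.5000 9.5000] v=[5.0000 -3.0000]
Step 2: x=[7.2500 8.5000] v=[3.5000 -2.0000]
Step 3: x=[6.0000 9.3750] v=[-2.5000 1.7500]
Step 4: x=[3.4375 11.0625] v=[-5.1250 3.3750]
Step 5: x=[2.9688 11.4375] v=[-0.9375 0.7500]
Step 6: x=[5.2500 10.0782] v=[4.5624 -2.7187]
Step 7: x=[7.3203 8.8048] v=[4.1406 -2.5469]
Step 8: x=[6.4727 9.2891] v=[-1.6952 0.9686]
Max displacement = 2.3203

Answer: 2.3203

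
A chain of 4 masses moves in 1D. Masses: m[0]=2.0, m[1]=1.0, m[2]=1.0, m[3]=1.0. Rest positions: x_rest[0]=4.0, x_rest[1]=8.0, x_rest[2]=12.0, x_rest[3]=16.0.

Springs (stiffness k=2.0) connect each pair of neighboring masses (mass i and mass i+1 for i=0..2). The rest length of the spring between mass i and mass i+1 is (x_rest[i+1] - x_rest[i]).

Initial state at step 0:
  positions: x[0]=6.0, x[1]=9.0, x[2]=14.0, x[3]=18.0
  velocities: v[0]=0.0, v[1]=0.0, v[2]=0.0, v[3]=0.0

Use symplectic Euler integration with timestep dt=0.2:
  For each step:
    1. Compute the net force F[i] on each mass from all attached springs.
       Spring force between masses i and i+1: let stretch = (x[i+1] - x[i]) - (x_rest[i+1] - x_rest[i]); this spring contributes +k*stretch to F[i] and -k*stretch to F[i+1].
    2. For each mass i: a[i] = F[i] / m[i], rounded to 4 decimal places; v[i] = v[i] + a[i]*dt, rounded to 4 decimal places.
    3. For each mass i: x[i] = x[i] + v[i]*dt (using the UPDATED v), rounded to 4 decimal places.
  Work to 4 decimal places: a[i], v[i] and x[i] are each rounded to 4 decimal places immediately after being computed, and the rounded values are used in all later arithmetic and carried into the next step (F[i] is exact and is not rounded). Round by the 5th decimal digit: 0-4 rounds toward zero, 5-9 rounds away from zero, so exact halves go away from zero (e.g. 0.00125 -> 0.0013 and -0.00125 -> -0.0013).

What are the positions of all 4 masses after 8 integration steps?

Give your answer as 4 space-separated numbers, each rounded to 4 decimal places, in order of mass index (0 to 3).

Step 0: x=[6.0000 9.0000 14.0000 18.0000] v=[0.0000 0.0000 0.0000 0.0000]
Step 1: x=[5.9600 9.1600 13.9200 18.0000] v=[-0.2000 0.8000 -0.4000 0.0000]
Step 2: x=[5.8880 9.4448 13.7856 17.9936] v=[-0.3600 1.4240 -0.6720 -0.0320]
Step 3: x=[5.7983 9.7923 13.6406 17.9706] v=[-0.4486 1.7376 -0.7251 -0.1152]
Step 4: x=[5.7083 10.1282 13.5341 17.9212] v=[-0.4498 1.6793 -0.5324 -0.2472]
Step 5: x=[5.6351 10.3829 13.5061 17.8408] v=[-0.3658 1.2737 -0.1399 -0.4020]
Step 6: x=[5.5919 10.5077 13.5750 17.7336] v=[-0.2162 0.6239 0.3447 -0.5359]
Step 7: x=[5.5853 10.4846 13.7312 17.6137] v=[-0.0330 -0.1155 0.7812 -0.5993]
Step 8: x=[5.6147 10.3293 13.9383 17.5032] v=[0.1469 -0.7766 1.0356 -0.5523]

Answer: 5.6147 10.3293 13.9383 17.5032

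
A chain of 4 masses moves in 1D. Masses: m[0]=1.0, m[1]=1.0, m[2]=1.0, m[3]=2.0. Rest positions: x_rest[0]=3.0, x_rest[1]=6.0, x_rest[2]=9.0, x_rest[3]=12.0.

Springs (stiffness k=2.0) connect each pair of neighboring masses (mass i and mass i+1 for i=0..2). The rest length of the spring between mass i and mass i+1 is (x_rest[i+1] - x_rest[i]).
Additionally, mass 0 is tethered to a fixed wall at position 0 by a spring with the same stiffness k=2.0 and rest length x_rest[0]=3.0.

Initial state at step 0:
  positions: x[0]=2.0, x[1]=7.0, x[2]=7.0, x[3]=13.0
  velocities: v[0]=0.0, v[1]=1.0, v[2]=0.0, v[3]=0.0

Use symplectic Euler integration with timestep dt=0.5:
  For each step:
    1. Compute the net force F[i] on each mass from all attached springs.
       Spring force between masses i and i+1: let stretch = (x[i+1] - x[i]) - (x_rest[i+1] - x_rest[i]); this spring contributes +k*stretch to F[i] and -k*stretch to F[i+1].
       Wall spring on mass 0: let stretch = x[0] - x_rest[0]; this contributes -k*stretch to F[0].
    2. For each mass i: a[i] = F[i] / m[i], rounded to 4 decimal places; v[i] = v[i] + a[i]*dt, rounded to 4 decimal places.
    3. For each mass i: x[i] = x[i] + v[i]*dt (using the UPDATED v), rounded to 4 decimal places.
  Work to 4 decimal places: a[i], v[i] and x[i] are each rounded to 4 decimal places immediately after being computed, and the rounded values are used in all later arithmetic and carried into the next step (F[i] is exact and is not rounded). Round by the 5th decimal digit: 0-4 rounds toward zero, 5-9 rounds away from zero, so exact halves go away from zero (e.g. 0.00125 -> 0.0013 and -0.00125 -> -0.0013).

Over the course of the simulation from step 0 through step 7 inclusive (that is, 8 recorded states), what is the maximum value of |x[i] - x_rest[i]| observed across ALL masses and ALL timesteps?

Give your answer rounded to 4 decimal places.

Answer: 3.1719

Derivation:
Step 0: x=[2.0000 7.0000 7.0000 13.0000] v=[0.0000 1.0000 0.0000 0.0000]
Step 1: x=[3.5000 5.0000 10.0000 12.2500] v=[3.0000 -4.0000 6.0000 -1.5000]
Step 2: x=[4.0000 4.7500 11.6250 11.6875] v=[1.0000 -0.5000 3.2500 -1.1250]
Step 3: x=[2.8750 7.5625 9.8438 11.8594] v=[-2.2500 5.6250 -3.5625 0.3438]
Step 4: x=[2.6563 9.1719 7.9297 12.2774] v=[-0.4375 3.2188 -3.8282 0.8360]
Step 5: x=[4.3672 6.9024 8.8106 12.3585] v=[3.4218 -4.5390 1.7617 0.1622]
Step 6: x=[5.1621 4.3194 10.5113 12.3026] v=[1.5898 -5.1660 3.4014 -0.1118]
Step 7: x=[2.9546 5.2537 10.0117 12.5489] v=[-4.4150 1.8686 -0.9992 0.4926]
Max displacement = 3.1719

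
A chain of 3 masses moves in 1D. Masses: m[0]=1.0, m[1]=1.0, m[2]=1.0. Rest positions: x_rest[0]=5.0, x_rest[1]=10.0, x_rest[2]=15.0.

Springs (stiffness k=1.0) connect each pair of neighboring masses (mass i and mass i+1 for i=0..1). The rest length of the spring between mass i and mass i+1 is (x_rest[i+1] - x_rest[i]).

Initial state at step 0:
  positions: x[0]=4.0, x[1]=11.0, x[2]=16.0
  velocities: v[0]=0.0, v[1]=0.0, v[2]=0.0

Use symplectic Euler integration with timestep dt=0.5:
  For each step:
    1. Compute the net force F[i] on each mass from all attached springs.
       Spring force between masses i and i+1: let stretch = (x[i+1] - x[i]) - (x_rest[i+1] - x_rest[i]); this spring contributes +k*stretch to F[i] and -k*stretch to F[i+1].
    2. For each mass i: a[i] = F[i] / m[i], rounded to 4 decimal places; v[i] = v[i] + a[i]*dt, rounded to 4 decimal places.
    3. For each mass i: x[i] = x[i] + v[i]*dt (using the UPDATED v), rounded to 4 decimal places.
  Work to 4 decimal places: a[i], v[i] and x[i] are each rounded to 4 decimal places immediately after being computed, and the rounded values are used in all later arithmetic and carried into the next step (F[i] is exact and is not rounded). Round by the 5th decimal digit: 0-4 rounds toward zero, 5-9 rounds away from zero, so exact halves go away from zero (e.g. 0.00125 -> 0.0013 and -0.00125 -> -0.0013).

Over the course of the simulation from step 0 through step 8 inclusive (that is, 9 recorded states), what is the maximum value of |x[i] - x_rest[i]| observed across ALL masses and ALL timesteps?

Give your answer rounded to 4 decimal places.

Answer: 1.2345

Derivation:
Step 0: x=[4.0000 11.0000 16.0000] v=[0.0000 0.0000 0.0000]
Step 1: x=[4.5000 10.5000 16.0000] v=[1.0000 -1.0000 0.0000]
Step 2: x=[5.2500 9.8750 15.8750] v=[1.5000 -1.2500 -0.2500]
Step 3: x=[5.9063 9.5938 15.5000] v=[1.3125 -0.5625 -0.7500]
Step 4: x=[6.2345 9.8673 14.8985] v=[0.6563 0.5469 -1.2031]
Step 5: x=[6.2209 10.4904 14.2892] v=[-0.0273 1.2461 -1.2187]
Step 6: x=[6.0246 10.9958 13.9802] v=[-0.3926 1.0108 -0.6181]
Step 7: x=[5.8211 11.0045 14.1751] v=[-0.4070 0.0174 0.3897]
Step 8: x=[5.6635 10.5100 14.8273] v=[-0.3153 -0.9890 1.3044]
Max displacement = 1.2345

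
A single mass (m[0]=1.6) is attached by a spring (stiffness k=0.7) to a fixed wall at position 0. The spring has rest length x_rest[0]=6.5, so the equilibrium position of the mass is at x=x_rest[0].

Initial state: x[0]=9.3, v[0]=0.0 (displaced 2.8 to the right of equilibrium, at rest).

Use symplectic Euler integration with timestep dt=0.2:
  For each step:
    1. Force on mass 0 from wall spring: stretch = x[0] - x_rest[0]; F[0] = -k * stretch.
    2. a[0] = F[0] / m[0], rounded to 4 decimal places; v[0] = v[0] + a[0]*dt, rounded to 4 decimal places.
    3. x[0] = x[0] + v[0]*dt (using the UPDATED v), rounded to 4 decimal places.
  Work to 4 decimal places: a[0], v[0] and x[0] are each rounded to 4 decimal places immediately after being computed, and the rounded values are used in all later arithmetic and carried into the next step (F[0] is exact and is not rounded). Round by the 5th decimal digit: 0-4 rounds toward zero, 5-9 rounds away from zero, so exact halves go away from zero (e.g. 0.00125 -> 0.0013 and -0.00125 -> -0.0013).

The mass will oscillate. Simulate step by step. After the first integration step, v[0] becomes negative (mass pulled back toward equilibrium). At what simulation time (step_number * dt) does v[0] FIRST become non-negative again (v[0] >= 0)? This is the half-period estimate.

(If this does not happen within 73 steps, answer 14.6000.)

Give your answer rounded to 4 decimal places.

Answer: 4.8000

Derivation:
Step 0: x=[9.3000] v=[0.0000]
Step 1: x=[9.2510] v=[-0.2450]
Step 2: x=[9.1539] v=[-0.4857]
Step 3: x=[9.0103] v=[-0.7179]
Step 4: x=[8.8228] v=[-0.9376]
Step 5: x=[8.5946] v=[-1.1408]
Step 6: x=[8.3298] v=[-1.3241]
Step 7: x=[8.0330] v=[-1.4842]
Step 8: x=[7.7093] v=[-1.6183]
Step 9: x=[7.3645] v=[-1.7241]
Step 10: x=[7.0046] v=[-1.7997]
Step 11: x=[6.6358] v=[-1.8439]
Step 12: x=[6.2646] v=[-1.8558]
Step 13: x=[5.8976] v=[-1.8352]
Step 14: x=[5.5411] v=[-1.7825]
Step 15: x=[5.2014] v=[-1.6986]
Step 16: x=[4.8844] v=[-1.5850]
Step 17: x=[4.5957] v=[-1.4436]
Step 18: x=[4.3403] v=[-1.2770]
Step 19: x=[4.1227] v=[-1.0880]
Step 20: x=[3.9467] v=[-0.8800]
Step 21: x=[3.8154] v=[-0.6566]
Step 22: x=[3.7311] v=[-0.4217]
Step 23: x=[3.6952] v=[-0.1794]
Step 24: x=[3.7084] v=[0.0660]
First v>=0 after going negative at step 24, time=4.8000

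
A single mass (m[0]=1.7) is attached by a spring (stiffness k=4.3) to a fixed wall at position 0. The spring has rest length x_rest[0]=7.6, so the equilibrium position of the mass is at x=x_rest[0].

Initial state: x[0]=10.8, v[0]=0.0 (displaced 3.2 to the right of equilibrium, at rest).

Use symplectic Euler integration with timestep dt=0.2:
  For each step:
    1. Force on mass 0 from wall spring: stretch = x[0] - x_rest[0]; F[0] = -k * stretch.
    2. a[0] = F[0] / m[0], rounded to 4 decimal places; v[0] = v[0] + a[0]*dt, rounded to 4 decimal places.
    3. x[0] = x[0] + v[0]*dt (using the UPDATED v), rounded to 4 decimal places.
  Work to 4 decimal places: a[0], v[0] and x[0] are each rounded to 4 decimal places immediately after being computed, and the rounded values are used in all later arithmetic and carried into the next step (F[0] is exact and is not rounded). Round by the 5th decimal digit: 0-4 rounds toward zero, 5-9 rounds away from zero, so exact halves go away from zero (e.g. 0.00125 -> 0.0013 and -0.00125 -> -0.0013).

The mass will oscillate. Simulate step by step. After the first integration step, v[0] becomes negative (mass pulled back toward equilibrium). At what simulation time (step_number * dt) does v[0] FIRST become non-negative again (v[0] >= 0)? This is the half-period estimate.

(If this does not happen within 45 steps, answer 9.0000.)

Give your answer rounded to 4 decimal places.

Answer: 2.0000

Derivation:
Step 0: x=[10.8000] v=[0.0000]
Step 1: x=[10.4762] v=[-1.6188]
Step 2: x=[9.8614] v=[-3.0738]
Step 3: x=[9.0178] v=[-4.2178]
Step 4: x=[8.0308] v=[-4.9350]
Step 5: x=[7.0002] v=[-5.1529]
Step 6: x=[6.0303] v=[-4.8495]
Step 7: x=[5.2192] v=[-4.0554]
Step 8: x=[4.6490] v=[-2.8510]
Step 9: x=[4.3774] v=[-1.3581]
Step 10: x=[4.4318] v=[0.2722]
First v>=0 after going negative at step 10, time=2.0000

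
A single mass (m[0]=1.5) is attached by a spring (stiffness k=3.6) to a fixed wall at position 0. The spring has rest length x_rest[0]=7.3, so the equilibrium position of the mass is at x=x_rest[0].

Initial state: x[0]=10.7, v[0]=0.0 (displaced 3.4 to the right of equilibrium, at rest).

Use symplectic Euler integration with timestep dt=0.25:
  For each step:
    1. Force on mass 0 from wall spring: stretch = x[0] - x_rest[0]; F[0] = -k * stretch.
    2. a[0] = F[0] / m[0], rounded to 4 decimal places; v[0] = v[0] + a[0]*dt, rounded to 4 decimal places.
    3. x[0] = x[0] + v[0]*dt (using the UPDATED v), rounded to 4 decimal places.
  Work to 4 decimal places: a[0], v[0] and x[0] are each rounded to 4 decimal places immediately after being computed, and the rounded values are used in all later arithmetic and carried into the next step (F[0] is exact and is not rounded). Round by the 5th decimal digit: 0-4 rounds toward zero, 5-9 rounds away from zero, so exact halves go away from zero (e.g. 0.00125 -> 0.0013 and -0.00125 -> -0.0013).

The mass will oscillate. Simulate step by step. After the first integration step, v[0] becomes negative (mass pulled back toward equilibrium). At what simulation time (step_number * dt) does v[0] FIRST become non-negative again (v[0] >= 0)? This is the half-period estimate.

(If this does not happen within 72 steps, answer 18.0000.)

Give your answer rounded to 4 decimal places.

Answer: 2.2500

Derivation:
Step 0: x=[10.7000] v=[0.0000]
Step 1: x=[10.1900] v=[-2.0400]
Step 2: x=[9.2465] v=[-3.7740]
Step 3: x=[8.0110] v=[-4.9419]
Step 4: x=[6.6689] v=[-5.3685]
Step 5: x=[5.4214] v=[-4.9899]
Step 6: x=[4.4557] v=[-3.8628]
Step 7: x=[3.9167] v=[-2.1562]
Step 8: x=[3.8852] v=[-0.1262]
Step 9: x=[4.3659] v=[1.9227]
First v>=0 after going negative at step 9, time=2.2500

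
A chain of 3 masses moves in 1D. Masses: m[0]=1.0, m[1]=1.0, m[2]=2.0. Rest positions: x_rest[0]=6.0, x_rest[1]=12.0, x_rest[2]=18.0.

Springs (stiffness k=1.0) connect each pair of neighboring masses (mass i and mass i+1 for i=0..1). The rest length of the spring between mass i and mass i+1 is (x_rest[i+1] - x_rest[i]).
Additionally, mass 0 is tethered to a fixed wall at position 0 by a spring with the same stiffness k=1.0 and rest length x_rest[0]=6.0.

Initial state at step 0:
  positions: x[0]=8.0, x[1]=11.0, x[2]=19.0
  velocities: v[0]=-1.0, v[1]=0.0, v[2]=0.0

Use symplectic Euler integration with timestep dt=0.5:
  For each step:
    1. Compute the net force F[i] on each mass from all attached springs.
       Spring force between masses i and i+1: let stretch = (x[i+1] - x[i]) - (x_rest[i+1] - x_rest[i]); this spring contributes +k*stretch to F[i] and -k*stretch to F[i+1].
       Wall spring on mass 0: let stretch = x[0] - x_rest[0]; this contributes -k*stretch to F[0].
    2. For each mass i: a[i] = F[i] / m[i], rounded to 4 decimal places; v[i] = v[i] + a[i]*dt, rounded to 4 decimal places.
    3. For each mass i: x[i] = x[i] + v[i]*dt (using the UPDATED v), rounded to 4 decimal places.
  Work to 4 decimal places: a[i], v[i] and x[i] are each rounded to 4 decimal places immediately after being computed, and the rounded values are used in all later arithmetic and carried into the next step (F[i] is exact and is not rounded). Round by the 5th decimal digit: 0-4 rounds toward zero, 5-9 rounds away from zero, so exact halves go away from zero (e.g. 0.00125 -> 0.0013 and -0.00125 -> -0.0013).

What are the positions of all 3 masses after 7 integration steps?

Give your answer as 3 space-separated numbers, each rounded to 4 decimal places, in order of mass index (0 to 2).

Answer: 7.6200 10.4784 17.9514

Derivation:
Step 0: x=[8.0000 11.0000 19.0000] v=[-1.0000 0.0000 0.0000]
Step 1: x=[6.2500 12.2500 18.7500] v=[-3.5000 2.5000 -0.5000]
Step 2: x=[4.4375 13.6250 18.4375] v=[-3.6250 2.7500 -0.6250]
Step 3: x=[3.8125 13.9063 18.2735] v=[-1.2500 0.5625 -0.3281]
Step 4: x=[4.7579 12.7559 18.3136] v=[1.8907 -2.3008 0.0801]
Step 5: x=[6.5133 10.9954 18.4090] v=[3.5108 -3.5210 0.1907]
Step 6: x=[7.7609 9.9678 18.3277] v=[2.4952 -2.0553 -0.1627]
Step 7: x=[7.6200 10.4784 17.9514] v=[-0.2818 1.0212 -0.7527]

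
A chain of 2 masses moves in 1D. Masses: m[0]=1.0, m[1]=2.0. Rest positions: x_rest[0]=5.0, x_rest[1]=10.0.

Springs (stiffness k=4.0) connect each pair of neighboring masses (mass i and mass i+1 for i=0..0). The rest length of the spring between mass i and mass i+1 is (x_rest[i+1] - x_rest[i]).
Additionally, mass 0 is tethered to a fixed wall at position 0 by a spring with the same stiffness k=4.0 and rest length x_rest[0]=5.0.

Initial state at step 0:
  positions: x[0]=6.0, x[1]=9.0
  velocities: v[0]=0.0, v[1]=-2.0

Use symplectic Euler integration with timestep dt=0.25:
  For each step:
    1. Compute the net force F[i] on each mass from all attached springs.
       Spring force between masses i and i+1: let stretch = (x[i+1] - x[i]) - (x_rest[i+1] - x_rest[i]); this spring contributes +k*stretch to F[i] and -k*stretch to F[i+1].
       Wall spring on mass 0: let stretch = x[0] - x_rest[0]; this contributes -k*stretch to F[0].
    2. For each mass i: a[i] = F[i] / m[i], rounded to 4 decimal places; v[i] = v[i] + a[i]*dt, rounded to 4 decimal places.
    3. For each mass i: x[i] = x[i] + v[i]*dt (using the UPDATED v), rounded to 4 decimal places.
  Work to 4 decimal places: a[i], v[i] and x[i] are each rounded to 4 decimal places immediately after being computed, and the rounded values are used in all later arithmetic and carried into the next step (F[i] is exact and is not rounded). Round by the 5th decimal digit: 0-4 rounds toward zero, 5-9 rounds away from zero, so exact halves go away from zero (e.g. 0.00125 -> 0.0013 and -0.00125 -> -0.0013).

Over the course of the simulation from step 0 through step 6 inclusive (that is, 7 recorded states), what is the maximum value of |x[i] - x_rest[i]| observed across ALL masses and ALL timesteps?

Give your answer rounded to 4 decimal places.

Step 0: x=[6.0000 9.0000] v=[0.0000 -2.0000]
Step 1: x=[5.2500 8.7500] v=[-3.0000 -1.0000]
Step 2: x=[4.0625 8.6875] v=[-4.7500 -0.2500]
Step 3: x=[3.0156 8.6719] v=[-4.1875 -0.0625]
Step 4: x=[2.6289 8.5742] v=[-1.5468 -0.3907]
Step 5: x=[3.0713 8.3584] v=[1.7696 -0.8634]
Step 6: x=[4.0677 8.1067] v=[3.9854 -1.0070]
Max displacement = 2.3711

Answer: 2.3711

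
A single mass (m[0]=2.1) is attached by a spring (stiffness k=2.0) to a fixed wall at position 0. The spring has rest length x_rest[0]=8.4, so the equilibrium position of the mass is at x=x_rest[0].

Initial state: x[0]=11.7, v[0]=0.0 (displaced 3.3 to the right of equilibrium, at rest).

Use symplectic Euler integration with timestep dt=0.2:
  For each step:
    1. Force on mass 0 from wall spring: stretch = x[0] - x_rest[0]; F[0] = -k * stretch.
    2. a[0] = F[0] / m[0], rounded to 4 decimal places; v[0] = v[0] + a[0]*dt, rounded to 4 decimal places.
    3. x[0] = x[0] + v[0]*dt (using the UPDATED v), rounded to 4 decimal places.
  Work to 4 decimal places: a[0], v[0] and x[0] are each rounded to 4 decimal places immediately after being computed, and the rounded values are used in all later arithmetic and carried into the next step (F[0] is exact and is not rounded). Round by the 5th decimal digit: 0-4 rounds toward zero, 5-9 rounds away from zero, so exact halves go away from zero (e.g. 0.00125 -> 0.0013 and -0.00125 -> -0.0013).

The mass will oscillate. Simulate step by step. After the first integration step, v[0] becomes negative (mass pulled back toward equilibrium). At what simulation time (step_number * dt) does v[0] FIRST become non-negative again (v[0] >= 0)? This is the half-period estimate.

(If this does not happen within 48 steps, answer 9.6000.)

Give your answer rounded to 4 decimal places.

Answer: 3.4000

Derivation:
Step 0: x=[11.7000] v=[0.0000]
Step 1: x=[11.5743] v=[-0.6286]
Step 2: x=[11.3277] v=[-1.2332]
Step 3: x=[10.9695] v=[-1.7909]
Step 4: x=[10.5134] v=[-2.2803]
Step 5: x=[9.9768] v=[-2.6829]
Step 6: x=[9.3802] v=[-2.9832]
Step 7: x=[8.7462] v=[-3.1699]
Step 8: x=[8.0990] v=[-3.2358]
Step 9: x=[7.4633] v=[-3.1785]
Step 10: x=[6.8633] v=[-3.0001]
Step 11: x=[6.3218] v=[-2.7074]
Step 12: x=[5.8595] v=[-2.3116]
Step 13: x=[5.4940] v=[-1.8277]
Step 14: x=[5.2392] v=[-1.2742]
Step 15: x=[5.1048] v=[-0.6721]
Step 16: x=[5.0959] v=[-0.0444]
Step 17: x=[5.2129] v=[0.5850]
First v>=0 after going negative at step 17, time=3.4000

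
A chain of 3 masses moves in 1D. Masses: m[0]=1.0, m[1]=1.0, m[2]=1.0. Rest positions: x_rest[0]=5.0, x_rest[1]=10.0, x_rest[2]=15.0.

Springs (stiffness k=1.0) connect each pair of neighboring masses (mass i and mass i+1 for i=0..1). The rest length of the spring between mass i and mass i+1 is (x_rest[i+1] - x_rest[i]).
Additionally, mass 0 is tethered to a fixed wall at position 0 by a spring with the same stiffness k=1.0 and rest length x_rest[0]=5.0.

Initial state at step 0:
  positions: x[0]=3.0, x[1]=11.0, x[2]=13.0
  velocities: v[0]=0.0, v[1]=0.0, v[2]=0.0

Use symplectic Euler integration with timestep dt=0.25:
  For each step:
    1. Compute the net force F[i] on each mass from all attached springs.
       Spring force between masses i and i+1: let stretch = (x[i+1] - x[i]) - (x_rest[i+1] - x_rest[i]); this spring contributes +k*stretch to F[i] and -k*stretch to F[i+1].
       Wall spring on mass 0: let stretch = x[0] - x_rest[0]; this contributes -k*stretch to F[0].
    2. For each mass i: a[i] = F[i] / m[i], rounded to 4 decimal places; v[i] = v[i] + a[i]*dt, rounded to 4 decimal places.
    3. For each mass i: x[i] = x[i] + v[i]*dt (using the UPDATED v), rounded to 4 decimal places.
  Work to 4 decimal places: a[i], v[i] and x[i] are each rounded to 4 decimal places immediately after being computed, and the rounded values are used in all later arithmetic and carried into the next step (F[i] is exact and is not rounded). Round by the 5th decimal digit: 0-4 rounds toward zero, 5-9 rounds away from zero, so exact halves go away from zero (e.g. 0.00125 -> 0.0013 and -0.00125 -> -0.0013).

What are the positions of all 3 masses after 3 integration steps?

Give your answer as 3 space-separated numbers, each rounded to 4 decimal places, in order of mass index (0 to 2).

Answer: 4.5752 9.1247 13.9564

Derivation:
Step 0: x=[3.0000 11.0000 13.0000] v=[0.0000 0.0000 0.0000]
Step 1: x=[3.3125 10.6250 13.1875] v=[1.2500 -1.5000 0.7500]
Step 2: x=[3.8750 9.9531 13.5274] v=[2.2500 -2.6875 1.3594]
Step 3: x=[4.5752 9.1247 13.9564] v=[2.8008 -3.3135 1.7158]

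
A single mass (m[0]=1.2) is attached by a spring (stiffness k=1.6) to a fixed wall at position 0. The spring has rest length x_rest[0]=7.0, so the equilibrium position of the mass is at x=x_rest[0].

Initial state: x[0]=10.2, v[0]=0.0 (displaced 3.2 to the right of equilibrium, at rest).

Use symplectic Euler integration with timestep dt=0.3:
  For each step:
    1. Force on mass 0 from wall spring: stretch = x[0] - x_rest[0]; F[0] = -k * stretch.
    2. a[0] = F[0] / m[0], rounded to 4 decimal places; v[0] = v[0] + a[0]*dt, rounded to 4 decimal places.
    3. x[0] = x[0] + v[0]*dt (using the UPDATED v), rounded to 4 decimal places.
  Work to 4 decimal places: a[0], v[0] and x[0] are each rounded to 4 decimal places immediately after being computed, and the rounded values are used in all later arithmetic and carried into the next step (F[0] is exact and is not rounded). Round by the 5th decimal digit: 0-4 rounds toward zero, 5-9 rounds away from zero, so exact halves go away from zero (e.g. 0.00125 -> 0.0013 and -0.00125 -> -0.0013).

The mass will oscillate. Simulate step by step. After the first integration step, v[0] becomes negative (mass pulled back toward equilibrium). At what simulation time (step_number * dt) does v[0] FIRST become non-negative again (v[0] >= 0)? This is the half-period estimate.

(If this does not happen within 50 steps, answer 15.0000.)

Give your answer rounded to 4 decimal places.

Answer: 3.0000

Derivation:
Step 0: x=[10.2000] v=[0.0000]
Step 1: x=[9.8160] v=[-1.2800]
Step 2: x=[9.0941] v=[-2.4064]
Step 3: x=[8.1209] v=[-3.2440]
Step 4: x=[7.0132] v=[-3.6924]
Step 5: x=[5.9039] v=[-3.6977]
Step 6: x=[4.9261] v=[-3.2593]
Step 7: x=[4.1972] v=[-2.4297]
Step 8: x=[3.8046] v=[-1.3086]
Step 9: x=[3.7955] v=[-0.0305]
Step 10: x=[4.1709] v=[1.2513]
First v>=0 after going negative at step 10, time=3.0000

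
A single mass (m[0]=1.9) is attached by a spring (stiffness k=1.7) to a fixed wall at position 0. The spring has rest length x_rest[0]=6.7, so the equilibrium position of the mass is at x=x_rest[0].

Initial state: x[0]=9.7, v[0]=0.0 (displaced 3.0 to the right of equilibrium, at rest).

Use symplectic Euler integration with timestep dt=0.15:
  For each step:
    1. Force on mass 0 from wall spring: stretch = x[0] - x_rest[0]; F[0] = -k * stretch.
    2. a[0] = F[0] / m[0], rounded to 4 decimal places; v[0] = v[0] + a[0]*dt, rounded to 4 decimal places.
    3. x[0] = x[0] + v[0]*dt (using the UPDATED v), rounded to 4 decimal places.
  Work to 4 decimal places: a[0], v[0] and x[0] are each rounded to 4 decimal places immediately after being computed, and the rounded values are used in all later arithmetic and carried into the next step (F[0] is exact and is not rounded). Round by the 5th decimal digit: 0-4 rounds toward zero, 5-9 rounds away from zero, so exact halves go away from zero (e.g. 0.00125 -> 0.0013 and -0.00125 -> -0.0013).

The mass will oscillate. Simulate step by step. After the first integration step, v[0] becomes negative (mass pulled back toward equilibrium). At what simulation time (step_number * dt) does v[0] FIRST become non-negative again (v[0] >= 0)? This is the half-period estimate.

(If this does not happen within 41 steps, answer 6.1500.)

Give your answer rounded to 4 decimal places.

Answer: 3.4500

Derivation:
Step 0: x=[9.7000] v=[0.0000]
Step 1: x=[9.6396] v=[-0.4026]
Step 2: x=[9.5200] v=[-0.7971]
Step 3: x=[9.3437] v=[-1.1756]
Step 4: x=[9.1141] v=[-1.5304]
Step 5: x=[8.8359] v=[-1.8544]
Step 6: x=[8.5147] v=[-2.1411]
Step 7: x=[8.1570] v=[-2.3847]
Step 8: x=[7.7700] v=[-2.5802]
Step 9: x=[7.3614] v=[-2.7238]
Step 10: x=[6.9395] v=[-2.8126]
Step 11: x=[6.5128] v=[-2.8447]
Step 12: x=[6.0899] v=[-2.8196]
Step 13: x=[5.6792] v=[-2.7377]
Step 14: x=[5.2891] v=[-2.6007]
Step 15: x=[4.9274] v=[-2.4113]
Step 16: x=[4.6014] v=[-2.1734]
Step 17: x=[4.3176] v=[-1.8917]
Step 18: x=[4.0818] v=[-1.5720]
Step 19: x=[3.8987] v=[-1.2206]
Step 20: x=[3.7720] v=[-0.8446]
Step 21: x=[3.7043] v=[-0.4516]
Step 22: x=[3.6969] v=[-0.0495]
Step 23: x=[3.7499] v=[0.3536]
First v>=0 after going negative at step 23, time=3.4500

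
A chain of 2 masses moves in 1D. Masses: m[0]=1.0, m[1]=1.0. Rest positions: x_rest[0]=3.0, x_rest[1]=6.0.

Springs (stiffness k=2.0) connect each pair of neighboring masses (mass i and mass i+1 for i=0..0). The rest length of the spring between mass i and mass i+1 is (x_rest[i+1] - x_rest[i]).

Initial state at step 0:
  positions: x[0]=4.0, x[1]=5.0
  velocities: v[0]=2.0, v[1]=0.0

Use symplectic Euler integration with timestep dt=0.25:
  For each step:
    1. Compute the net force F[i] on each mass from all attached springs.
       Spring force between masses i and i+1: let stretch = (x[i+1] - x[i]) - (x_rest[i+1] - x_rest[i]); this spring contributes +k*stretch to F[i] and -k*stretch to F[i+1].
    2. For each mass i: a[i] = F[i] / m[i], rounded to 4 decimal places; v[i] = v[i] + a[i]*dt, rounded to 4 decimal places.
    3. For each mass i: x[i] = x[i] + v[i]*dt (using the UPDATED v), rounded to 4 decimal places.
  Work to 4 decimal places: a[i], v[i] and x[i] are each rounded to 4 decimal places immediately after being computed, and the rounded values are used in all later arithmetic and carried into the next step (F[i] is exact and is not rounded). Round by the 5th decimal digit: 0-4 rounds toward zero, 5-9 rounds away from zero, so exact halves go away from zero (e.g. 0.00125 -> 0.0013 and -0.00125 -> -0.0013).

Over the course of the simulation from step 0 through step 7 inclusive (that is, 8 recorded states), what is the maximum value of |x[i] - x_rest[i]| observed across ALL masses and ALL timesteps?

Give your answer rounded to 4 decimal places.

Answer: 2.7723

Derivation:
Step 0: x=[4.0000 5.0000] v=[2.0000 0.0000]
Step 1: x=[4.2500 5.2500] v=[1.0000 1.0000]
Step 2: x=[4.2500 5.7500] v=[0.0000 2.0000]
Step 3: x=[4.0625 6.4375] v=[-0.7500 2.7500]
Step 4: x=[3.7969 7.2031] v=[-1.0625 3.0625]
Step 5: x=[3.5821 7.9180] v=[-0.8594 2.8594]
Step 6: x=[3.5342 8.4659] v=[-0.1915 2.1915]
Step 7: x=[3.7278 8.7723] v=[0.7744 1.2257]
Max displacement = 2.7723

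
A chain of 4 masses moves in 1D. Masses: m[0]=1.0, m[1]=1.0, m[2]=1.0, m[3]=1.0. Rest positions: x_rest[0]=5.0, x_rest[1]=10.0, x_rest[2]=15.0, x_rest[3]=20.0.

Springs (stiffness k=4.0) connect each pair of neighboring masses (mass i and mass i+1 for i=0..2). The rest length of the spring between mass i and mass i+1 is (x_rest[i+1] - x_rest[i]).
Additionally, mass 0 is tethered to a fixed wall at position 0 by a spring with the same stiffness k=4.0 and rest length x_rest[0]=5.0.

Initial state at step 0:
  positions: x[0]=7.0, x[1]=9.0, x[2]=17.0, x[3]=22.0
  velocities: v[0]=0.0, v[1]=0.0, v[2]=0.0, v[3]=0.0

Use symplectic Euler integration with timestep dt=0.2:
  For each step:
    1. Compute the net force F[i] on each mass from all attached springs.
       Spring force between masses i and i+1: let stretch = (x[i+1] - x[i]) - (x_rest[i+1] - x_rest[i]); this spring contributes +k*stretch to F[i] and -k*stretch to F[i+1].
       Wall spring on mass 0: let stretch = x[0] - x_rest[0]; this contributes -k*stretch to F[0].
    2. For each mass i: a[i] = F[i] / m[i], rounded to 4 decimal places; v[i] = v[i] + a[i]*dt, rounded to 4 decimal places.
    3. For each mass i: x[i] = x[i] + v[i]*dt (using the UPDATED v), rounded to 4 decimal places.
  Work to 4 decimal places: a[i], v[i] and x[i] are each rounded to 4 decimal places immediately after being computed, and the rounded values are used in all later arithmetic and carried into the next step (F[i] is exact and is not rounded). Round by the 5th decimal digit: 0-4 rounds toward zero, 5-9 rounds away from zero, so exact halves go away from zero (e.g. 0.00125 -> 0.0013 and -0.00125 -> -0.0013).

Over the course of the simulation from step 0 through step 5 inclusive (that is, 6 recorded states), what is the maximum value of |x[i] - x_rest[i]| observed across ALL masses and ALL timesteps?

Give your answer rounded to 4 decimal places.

Step 0: x=[7.0000 9.0000 17.0000 22.0000] v=[0.0000 0.0000 0.0000 0.0000]
Step 1: x=[6.2000 9.9600 16.5200 22.0000] v=[-4.0000 4.8000 -2.4000 0.0000]
Step 2: x=[5.0096 11.3680 15.8672 21.9232] v=[-5.9520 7.0400 -3.2640 -0.3840]
Step 3: x=[4.0350 12.4785 15.4635 21.6774] v=[-4.8730 5.5526 -2.0186 -1.2288]
Step 4: x=[3.7658 12.7157 15.5764 21.2374] v=[-1.3462 1.1858 0.5645 -2.1999]
Step 5: x=[4.3260 11.9786 16.1373 20.6917] v=[2.8011 -3.6856 2.8047 -2.7287]
Max displacement = 2.7157

Answer: 2.7157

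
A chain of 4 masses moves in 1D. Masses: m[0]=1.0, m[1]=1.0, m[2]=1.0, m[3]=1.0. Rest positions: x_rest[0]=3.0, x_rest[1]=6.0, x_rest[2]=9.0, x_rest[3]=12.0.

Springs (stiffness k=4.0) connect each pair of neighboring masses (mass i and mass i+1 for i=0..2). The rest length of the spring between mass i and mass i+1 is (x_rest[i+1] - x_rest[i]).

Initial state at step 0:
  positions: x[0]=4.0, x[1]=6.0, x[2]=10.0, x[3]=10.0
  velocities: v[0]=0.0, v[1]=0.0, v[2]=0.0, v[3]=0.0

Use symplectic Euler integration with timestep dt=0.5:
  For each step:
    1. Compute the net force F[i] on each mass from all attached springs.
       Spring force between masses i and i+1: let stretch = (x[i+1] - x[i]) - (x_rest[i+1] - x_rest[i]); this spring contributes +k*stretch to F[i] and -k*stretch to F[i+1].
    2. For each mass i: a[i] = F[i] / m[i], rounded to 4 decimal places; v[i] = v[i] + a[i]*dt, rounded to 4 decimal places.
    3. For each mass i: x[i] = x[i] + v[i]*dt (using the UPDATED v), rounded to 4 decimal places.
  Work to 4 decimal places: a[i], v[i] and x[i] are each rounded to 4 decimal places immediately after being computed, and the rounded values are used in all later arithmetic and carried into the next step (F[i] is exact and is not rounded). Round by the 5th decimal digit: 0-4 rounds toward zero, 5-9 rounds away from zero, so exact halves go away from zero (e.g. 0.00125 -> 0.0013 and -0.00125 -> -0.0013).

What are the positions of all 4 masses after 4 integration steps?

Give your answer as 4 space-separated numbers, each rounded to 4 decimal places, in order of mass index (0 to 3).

Step 0: x=[4.0000 6.0000 10.0000 10.0000] v=[0.0000 0.0000 0.0000 0.0000]
Step 1: x=[3.0000 8.0000 6.0000 13.0000] v=[-2.0000 4.0000 -8.0000 6.0000]
Step 2: x=[4.0000 3.0000 11.0000 12.0000] v=[2.0000 -10.0000 10.0000 -2.0000]
Step 3: x=[1.0000 7.0000 9.0000 13.0000] v=[-6.0000 8.0000 -4.0000 2.0000]
Step 4: x=[1.0000 7.0000 9.0000 13.0000] v=[0.0000 0.0000 0.0000 0.0000]

Answer: 1.0000 7.0000 9.0000 13.0000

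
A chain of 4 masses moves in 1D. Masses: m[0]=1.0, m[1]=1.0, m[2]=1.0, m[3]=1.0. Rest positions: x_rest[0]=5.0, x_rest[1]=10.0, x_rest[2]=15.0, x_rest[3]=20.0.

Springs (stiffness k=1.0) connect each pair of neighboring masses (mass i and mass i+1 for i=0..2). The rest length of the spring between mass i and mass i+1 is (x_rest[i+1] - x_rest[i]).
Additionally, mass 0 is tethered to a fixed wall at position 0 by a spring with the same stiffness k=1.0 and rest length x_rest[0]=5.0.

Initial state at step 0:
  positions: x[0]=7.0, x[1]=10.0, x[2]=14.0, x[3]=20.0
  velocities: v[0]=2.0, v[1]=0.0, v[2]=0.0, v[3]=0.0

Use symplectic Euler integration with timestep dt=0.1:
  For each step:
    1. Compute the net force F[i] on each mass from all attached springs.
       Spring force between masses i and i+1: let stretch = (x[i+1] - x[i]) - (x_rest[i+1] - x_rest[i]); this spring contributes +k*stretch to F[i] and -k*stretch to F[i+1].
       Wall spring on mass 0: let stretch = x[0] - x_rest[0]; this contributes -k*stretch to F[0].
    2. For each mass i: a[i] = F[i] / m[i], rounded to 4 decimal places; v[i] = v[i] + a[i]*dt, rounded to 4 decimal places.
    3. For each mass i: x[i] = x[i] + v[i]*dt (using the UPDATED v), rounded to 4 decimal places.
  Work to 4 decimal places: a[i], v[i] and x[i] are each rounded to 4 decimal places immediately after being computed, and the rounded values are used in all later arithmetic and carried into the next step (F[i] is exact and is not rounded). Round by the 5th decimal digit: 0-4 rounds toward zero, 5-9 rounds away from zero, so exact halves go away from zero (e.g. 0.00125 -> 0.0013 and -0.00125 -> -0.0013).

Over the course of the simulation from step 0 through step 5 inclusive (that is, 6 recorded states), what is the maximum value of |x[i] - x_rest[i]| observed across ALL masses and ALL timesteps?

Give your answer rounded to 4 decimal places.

Step 0: x=[7.0000 10.0000 14.0000 20.0000] v=[2.0000 0.0000 0.0000 0.0000]
Step 1: x=[7.1600 10.0100 14.0200 19.9900] v=[1.6000 0.1000 0.2000 -0.1000]
Step 2: x=[7.2769 10.0316 14.0596 19.9703] v=[1.1690 0.2160 0.3960 -0.1970]
Step 3: x=[7.3486 10.0659 14.1180 19.9415] v=[0.7168 0.3433 0.5843 -0.2881]
Step 4: x=[7.3740 10.1136 14.1941 19.9045] v=[0.2537 0.4768 0.7614 -0.3705]
Step 5: x=[7.3530 10.1747 14.2865 19.8604] v=[-0.2097 0.6109 0.9244 -0.4415]
Max displacement = 2.3740

Answer: 2.3740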